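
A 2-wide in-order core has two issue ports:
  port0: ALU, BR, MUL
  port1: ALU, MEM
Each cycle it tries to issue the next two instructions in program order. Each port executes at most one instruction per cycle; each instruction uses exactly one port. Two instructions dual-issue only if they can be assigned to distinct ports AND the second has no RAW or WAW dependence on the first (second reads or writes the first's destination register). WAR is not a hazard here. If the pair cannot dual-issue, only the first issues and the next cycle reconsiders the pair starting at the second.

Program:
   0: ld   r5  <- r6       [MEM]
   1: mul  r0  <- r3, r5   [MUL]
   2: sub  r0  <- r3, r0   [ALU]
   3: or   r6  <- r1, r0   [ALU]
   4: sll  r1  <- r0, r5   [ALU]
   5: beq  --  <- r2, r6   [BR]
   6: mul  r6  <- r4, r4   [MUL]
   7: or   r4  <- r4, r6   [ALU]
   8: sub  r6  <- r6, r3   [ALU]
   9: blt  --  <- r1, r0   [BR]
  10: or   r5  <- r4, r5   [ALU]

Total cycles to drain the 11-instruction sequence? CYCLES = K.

CYCLES = 8

[0] i0  ld  -- RAW r5
[1] i1  mul  -- RAW+WAW r0
[2] i2  sub  -- RAW r0
[3] i3+i4  or sll  -- 2-wide
[4] i5  beq  -- no-port BR/MUL
[5] i6  mul  -- RAW r6
[6] i7+i8  or sub  -- 2-wide
[7] i9+i10  blt or  -- 2-wide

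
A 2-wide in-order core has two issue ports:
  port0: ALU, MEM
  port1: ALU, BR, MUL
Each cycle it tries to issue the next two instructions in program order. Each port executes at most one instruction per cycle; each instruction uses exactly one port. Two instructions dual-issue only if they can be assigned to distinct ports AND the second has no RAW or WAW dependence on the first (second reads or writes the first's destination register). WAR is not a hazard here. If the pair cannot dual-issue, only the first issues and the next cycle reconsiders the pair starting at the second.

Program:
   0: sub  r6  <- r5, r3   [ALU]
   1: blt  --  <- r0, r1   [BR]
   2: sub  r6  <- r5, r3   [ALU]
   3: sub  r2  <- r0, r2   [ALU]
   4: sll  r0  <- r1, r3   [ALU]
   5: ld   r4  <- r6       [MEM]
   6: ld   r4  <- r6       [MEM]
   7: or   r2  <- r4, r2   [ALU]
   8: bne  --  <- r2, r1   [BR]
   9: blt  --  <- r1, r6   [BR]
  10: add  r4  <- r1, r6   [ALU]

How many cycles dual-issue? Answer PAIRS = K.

  cy0 -> i0/i1 (sub+blt) dual
  cy1 -> i2/i3 (sub+sub) dual
  cy2 -> i4/i5 (sll+ld) dual
  cy3 -> i6 (ld) RAW r4
  cy4 -> i7 (or) RAW r2
  cy5 -> i8 (bne) no-port BR/BR
  cy6 -> i9/i10 (blt+add) dual

PAIRS = 4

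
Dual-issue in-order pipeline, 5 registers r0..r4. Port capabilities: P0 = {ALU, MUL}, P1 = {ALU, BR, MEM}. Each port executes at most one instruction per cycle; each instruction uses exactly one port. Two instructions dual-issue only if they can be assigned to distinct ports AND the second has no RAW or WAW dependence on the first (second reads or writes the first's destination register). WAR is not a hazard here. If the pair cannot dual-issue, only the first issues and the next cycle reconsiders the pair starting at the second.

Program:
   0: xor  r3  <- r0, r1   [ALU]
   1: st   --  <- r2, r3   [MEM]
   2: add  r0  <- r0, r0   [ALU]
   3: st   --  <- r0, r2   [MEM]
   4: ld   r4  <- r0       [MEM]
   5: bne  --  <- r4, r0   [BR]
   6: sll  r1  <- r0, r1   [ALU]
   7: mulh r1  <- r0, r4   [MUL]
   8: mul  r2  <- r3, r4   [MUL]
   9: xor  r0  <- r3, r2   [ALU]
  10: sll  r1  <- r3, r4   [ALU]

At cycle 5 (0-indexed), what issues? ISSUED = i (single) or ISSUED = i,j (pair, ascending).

t=0 i0:xor.ALU ; RAW r3
t=1 i1+i2:st.MEM+add.ALU ; pair
t=2 i3:st.MEM ; no-port MEM/MEM
t=3 i4:ld.MEM ; no-port MEM/BR
t=4 i5+i6:bne.BR+sll.ALU ; pair
t=5 i7:mulh.MUL ; no-port MUL/MUL
t=6 i8:mul.MUL ; RAW r2
t=7 i9+i10:xor.ALU+sll.ALU ; pair

ISSUED = 7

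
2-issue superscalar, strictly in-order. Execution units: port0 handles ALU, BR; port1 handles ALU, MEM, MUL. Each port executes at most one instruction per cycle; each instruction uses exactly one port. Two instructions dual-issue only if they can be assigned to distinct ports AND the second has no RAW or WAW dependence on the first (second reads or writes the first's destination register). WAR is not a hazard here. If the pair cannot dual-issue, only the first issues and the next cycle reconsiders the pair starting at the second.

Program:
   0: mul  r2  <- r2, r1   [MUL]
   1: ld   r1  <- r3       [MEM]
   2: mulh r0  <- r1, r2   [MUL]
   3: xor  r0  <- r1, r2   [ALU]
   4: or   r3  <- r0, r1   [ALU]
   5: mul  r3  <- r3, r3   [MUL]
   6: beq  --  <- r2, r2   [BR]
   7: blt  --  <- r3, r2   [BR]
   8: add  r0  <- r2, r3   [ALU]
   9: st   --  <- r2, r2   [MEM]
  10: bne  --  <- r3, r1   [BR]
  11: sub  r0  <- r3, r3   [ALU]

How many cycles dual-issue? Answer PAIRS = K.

[0] i0  mul.MUL  -- no-port MUL/MEM
[1] i1  ld.MEM  -- no-port MEM/MUL
[2] i2  mulh.MUL  -- WAW r0
[3] i3  xor.ALU  -- RAW r0
[4] i4  or.ALU  -- RAW+WAW r3
[5] i5+i6  mul.MUL+beq.BR  -- pair
[6] i7+i8  blt.BR+add.ALU  -- pair
[7] i9+i10  st.MEM+bne.BR  -- pair
[8] i11  sub.ALU  -- tail

PAIRS = 3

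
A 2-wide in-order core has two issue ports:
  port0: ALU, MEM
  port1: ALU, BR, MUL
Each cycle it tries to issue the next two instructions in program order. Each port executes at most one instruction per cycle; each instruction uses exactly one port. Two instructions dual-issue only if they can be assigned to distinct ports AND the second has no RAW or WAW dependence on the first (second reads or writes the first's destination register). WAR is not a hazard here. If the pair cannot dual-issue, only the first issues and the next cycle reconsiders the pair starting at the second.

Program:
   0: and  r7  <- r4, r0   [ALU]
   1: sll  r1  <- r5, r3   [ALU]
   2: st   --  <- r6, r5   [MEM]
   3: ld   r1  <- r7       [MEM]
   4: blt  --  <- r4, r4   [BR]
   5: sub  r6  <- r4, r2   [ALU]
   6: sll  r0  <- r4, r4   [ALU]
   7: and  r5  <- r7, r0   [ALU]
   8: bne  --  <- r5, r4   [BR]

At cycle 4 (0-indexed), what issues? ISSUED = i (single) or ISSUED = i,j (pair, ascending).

[0] i0+i1  and.ALU/sll.ALU  -- pair
[1] i2  st.MEM  -- no-port MEM/MEM
[2] i3+i4  ld.MEM/blt.BR  -- pair
[3] i5+i6  sub.ALU/sll.ALU  -- pair
[4] i7  and.ALU  -- RAW r5
[5] i8  bne.BR  -- tail

ISSUED = 7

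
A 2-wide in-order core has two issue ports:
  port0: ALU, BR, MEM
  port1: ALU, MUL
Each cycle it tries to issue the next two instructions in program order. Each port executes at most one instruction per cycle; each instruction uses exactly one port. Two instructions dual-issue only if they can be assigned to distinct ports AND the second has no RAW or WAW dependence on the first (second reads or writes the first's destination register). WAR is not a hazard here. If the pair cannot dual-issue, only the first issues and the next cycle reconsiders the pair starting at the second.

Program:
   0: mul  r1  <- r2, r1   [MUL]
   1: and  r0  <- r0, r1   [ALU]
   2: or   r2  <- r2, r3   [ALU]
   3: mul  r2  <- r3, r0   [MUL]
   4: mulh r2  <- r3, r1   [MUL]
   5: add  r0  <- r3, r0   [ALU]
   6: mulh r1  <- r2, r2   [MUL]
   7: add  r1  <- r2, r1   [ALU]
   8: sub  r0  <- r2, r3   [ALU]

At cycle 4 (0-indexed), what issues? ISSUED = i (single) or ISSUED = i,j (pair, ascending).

ISSUED = 6

c0: i0 mul  RAW r1
c1: i1+i2 and;or  2-wide
c2: i3 mul  no-port MUL/MUL
c3: i4+i5 mulh;add  2-wide
c4: i6 mulh  RAW+WAW r1
c5: i7+i8 add;sub  2-wide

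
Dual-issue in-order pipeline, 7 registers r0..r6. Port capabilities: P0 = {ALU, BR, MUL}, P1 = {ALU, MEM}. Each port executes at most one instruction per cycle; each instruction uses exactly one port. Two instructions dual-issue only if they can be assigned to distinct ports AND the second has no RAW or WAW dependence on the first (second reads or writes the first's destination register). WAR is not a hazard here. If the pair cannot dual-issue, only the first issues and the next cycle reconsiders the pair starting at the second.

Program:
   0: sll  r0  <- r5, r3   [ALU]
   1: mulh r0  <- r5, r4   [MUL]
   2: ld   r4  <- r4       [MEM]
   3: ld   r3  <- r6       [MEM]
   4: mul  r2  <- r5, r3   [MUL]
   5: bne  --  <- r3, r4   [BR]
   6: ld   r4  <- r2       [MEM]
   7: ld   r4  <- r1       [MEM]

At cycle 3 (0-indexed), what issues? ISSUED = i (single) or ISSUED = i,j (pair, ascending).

c0: i0 sll.ALU  WAW r0
c1: i1&i2 mulh.MUL ld.MEM  2-wide
c2: i3 ld.MEM  RAW r3
c3: i4 mul.MUL  no-port MUL/BR
c4: i5&i6 bne.BR ld.MEM  2-wide
c5: i7 ld.MEM  tail

ISSUED = 4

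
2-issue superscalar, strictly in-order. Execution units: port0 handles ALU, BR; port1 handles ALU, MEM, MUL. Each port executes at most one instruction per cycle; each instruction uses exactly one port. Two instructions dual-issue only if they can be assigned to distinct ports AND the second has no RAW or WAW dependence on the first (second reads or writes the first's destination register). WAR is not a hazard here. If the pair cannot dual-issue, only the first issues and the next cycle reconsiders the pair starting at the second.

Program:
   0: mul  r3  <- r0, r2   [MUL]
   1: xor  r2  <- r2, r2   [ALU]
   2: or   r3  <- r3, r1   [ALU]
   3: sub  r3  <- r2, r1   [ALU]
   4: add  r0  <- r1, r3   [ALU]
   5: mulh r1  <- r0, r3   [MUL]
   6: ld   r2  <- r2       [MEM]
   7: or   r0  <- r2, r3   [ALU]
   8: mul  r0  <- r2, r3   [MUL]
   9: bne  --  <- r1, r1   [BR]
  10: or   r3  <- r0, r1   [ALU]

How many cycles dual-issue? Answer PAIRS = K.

PAIRS = 2

  cy0 -> i0&i1 (mul/xor) dual
  cy1 -> i2 (or) WAW r3
  cy2 -> i3 (sub) RAW r3
  cy3 -> i4 (add) RAW r0
  cy4 -> i5 (mulh) no-port MUL/MEM
  cy5 -> i6 (ld) RAW r2
  cy6 -> i7 (or) WAW r0
  cy7 -> i8&i9 (mul/bne) dual
  cy8 -> i10 (or) tail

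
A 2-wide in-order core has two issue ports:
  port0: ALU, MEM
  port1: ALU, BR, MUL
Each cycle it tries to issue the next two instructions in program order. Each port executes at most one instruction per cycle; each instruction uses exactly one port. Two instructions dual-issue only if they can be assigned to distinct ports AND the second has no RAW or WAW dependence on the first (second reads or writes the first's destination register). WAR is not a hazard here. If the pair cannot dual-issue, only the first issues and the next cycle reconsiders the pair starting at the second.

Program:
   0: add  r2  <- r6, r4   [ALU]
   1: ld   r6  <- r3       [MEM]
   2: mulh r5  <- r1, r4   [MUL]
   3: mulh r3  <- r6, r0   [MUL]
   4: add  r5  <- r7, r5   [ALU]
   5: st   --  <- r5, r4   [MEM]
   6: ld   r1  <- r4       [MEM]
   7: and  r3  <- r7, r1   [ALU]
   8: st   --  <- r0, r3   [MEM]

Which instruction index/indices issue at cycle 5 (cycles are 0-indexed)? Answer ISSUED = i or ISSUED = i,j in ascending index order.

ISSUED = 7

[0] i0+i1  add;ld  -- pair
[1] i2  mulh  -- no-port MUL/MUL
[2] i3+i4  mulh;add  -- pair
[3] i5  st  -- no-port MEM/MEM
[4] i6  ld  -- RAW r1
[5] i7  and  -- RAW r3
[6] i8  st  -- tail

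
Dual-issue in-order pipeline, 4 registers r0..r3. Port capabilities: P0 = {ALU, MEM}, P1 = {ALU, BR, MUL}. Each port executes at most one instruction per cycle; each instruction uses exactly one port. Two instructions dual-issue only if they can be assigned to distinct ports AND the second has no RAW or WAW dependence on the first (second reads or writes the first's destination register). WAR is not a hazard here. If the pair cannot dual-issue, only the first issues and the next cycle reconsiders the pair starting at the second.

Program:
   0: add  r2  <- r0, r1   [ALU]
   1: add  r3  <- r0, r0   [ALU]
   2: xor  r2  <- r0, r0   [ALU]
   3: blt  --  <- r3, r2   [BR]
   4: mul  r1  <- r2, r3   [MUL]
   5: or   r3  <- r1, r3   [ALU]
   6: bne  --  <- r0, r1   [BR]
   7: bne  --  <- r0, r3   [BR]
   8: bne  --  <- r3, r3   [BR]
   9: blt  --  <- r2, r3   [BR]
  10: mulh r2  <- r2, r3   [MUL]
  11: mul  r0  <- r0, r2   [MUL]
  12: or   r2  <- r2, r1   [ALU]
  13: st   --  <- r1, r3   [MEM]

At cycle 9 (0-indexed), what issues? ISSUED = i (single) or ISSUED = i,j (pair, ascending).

ISSUED = 11,12

[0] i0,i1  add.ALU add.ALU  -- dual
[1] i2  xor.ALU  -- RAW r2
[2] i3  blt.BR  -- no-port BR/MUL
[3] i4  mul.MUL  -- RAW r1
[4] i5,i6  or.ALU bne.BR  -- dual
[5] i7  bne.BR  -- no-port BR/BR
[6] i8  bne.BR  -- no-port BR/BR
[7] i9  blt.BR  -- no-port BR/MUL
[8] i10  mulh.MUL  -- no-port MUL/MUL
[9] i11,i12  mul.MUL or.ALU  -- dual
[10] i13  st.MEM  -- tail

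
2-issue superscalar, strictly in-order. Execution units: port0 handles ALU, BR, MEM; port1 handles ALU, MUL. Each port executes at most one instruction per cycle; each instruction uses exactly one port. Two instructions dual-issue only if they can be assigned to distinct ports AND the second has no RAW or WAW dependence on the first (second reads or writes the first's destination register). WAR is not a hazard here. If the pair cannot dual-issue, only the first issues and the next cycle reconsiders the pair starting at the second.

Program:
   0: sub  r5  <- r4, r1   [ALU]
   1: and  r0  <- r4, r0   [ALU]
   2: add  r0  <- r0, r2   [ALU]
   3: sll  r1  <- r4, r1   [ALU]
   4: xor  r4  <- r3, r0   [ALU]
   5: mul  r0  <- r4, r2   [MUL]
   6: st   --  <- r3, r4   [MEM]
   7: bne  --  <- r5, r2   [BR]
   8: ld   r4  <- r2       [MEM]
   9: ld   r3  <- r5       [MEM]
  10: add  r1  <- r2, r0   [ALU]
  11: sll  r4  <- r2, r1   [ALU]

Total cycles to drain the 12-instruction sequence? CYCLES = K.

CYCLES = 8

#0 head=0: sub.ALU;and.ALU i0/i1 2-wide
#1 head=2: add.ALU;sll.ALU i2/i3 2-wide
#2 head=4: xor.ALU i4 RAW r4
#3 head=5: mul.MUL;st.MEM i5/i6 2-wide
#4 head=7: bne.BR i7 no-port BR/MEM
#5 head=8: ld.MEM i8 no-port MEM/MEM
#6 head=9: ld.MEM;add.ALU i9/i10 2-wide
#7 head=11: sll.ALU i11 tail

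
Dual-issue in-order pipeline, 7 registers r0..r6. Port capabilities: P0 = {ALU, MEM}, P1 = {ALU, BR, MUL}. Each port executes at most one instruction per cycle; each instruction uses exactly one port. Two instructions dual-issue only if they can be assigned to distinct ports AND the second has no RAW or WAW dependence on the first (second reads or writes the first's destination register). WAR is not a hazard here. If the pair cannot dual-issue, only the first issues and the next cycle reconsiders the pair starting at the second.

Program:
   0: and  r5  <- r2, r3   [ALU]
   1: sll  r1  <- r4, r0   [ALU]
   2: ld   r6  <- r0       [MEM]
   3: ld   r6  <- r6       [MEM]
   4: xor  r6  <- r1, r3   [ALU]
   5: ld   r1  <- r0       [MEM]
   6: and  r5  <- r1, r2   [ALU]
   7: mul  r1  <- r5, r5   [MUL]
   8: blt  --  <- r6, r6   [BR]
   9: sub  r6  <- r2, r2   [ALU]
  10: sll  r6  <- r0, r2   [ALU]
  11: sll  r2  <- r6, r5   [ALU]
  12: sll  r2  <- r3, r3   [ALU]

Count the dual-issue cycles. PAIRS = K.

PAIRS = 3

t=0 i0+i1:and sll ; pair
t=1 i2:ld ; no-port MEM/MEM
t=2 i3:ld ; WAW r6
t=3 i4+i5:xor ld ; pair
t=4 i6:and ; RAW r5
t=5 i7:mul ; no-port MUL/BR
t=6 i8+i9:blt sub ; pair
t=7 i10:sll ; RAW r6
t=8 i11:sll ; WAW r2
t=9 i12:sll ; tail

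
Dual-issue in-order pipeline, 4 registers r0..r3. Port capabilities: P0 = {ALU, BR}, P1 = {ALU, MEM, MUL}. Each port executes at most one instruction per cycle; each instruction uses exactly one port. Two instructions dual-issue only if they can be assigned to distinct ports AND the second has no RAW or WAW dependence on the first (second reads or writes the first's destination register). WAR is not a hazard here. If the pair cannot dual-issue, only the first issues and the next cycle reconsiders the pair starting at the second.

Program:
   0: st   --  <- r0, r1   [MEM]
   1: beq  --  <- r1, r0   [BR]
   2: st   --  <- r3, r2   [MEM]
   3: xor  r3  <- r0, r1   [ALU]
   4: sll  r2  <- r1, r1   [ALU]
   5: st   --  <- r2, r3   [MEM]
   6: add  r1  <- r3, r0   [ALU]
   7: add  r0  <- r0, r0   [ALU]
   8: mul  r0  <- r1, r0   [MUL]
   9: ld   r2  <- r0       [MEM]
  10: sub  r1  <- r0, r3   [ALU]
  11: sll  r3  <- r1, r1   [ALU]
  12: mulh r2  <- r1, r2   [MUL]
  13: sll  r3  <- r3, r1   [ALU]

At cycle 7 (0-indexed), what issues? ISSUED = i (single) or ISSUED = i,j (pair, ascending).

  cy0 -> i0/i1 (st.MEM/beq.BR) 2-wide
  cy1 -> i2/i3 (st.MEM/xor.ALU) 2-wide
  cy2 -> i4 (sll.ALU) RAW r2
  cy3 -> i5/i6 (st.MEM/add.ALU) 2-wide
  cy4 -> i7 (add.ALU) RAW+WAW r0
  cy5 -> i8 (mul.MUL) no-port MUL/MEM
  cy6 -> i9/i10 (ld.MEM/sub.ALU) 2-wide
  cy7 -> i11/i12 (sll.ALU/mulh.MUL) 2-wide
  cy8 -> i13 (sll.ALU) tail

ISSUED = 11,12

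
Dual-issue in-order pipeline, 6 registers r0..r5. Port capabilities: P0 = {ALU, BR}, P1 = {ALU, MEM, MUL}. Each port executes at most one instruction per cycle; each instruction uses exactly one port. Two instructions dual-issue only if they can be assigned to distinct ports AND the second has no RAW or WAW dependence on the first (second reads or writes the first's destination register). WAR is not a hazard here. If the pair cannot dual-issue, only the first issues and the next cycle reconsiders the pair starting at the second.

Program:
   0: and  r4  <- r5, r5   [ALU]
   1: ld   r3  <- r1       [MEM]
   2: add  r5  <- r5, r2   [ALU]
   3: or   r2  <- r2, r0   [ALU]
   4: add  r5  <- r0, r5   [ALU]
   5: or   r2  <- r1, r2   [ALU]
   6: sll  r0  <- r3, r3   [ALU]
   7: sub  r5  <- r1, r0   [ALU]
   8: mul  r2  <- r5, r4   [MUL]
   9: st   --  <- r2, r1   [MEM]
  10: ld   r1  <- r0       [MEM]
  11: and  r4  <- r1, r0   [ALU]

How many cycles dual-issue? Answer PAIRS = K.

PAIRS = 3

[0] i0&i1  and.ALU ld.MEM  -- 2-wide
[1] i2&i3  add.ALU or.ALU  -- 2-wide
[2] i4&i5  add.ALU or.ALU  -- 2-wide
[3] i6  sll.ALU  -- RAW r0
[4] i7  sub.ALU  -- RAW r5
[5] i8  mul.MUL  -- no-port MUL/MEM
[6] i9  st.MEM  -- no-port MEM/MEM
[7] i10  ld.MEM  -- RAW r1
[8] i11  and.ALU  -- tail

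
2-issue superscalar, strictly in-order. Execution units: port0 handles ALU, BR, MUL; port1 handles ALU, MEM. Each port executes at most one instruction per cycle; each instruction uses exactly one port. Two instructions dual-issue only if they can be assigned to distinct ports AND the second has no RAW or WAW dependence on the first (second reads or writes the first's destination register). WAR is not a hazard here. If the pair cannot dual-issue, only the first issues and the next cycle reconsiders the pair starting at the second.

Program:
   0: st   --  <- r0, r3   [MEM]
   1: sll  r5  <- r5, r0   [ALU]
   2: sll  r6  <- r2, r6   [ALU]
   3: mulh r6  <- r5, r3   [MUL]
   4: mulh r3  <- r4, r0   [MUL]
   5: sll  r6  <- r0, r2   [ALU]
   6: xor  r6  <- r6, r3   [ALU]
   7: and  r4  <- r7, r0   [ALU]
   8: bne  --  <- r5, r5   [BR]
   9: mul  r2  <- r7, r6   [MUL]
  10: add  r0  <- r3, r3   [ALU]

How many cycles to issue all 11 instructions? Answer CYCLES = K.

CYCLES = 7

0. st.MEM sll.ALU @i0+i1  | pair
1. sll.ALU @i2  | WAW r6
2. mulh.MUL @i3  | no-port MUL/MUL
3. mulh.MUL sll.ALU @i4+i5  | pair
4. xor.ALU and.ALU @i6+i7  | pair
5. bne.BR @i8  | no-port BR/MUL
6. mul.MUL add.ALU @i9+i10  | pair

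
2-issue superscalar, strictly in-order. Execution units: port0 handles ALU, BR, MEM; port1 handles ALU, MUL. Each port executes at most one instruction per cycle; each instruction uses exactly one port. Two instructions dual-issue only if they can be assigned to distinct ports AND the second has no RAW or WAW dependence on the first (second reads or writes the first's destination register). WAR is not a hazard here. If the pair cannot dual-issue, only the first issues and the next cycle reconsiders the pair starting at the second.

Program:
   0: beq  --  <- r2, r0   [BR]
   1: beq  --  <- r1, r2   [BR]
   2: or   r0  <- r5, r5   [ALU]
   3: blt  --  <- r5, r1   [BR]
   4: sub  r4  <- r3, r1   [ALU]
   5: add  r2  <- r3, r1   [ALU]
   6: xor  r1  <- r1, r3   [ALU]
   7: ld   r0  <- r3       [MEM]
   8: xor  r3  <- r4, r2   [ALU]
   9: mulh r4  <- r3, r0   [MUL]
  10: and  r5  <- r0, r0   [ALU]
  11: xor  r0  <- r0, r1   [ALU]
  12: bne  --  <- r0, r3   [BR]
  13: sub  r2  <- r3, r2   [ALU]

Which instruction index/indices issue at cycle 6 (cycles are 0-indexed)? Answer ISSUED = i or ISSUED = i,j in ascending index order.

ISSUED = 11

0. beq @i0  | no-port BR/BR
1. beq or @i1/i2  | pair
2. blt sub @i3/i4  | pair
3. add xor @i5/i6  | pair
4. ld xor @i7/i8  | pair
5. mulh and @i9/i10  | pair
6. xor @i11  | RAW r0
7. bne sub @i12/i13  | pair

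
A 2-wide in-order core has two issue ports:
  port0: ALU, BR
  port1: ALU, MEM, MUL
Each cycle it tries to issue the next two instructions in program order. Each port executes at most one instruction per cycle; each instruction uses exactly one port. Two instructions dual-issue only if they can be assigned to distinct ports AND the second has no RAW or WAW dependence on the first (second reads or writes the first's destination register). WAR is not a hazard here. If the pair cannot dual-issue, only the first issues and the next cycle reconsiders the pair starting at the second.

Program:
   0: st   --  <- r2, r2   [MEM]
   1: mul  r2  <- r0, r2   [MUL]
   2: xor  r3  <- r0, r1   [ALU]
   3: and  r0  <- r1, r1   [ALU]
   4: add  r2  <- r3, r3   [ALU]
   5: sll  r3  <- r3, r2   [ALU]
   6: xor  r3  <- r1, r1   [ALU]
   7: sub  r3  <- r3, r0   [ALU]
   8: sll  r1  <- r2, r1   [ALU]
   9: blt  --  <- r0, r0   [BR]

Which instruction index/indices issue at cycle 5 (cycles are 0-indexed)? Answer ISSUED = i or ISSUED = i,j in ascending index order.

ISSUED = 7,8

#0 head=0: st i0 no-port MEM/MUL
#1 head=1: mul+xor i1,i2 2-wide
#2 head=3: and+add i3,i4 2-wide
#3 head=5: sll i5 WAW r3
#4 head=6: xor i6 RAW+WAW r3
#5 head=7: sub+sll i7,i8 2-wide
#6 head=9: blt i9 tail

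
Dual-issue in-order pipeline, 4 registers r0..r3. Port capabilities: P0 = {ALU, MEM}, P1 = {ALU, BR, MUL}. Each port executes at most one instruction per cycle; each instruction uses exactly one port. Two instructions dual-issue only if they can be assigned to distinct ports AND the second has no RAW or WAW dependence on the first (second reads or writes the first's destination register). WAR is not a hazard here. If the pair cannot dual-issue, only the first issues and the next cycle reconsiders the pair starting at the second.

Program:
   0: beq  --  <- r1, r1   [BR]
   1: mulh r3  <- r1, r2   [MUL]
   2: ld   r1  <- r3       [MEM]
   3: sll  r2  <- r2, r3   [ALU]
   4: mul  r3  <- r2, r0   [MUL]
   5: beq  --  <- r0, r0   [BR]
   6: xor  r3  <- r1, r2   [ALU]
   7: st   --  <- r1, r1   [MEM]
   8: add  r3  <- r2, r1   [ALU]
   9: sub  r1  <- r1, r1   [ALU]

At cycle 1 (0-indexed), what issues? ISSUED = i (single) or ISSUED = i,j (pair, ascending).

0. beq.BR @i0  | no-port BR/MUL
1. mulh.MUL @i1  | RAW r3
2. ld.MEM sll.ALU @i2&i3  | 2-wide
3. mul.MUL @i4  | no-port MUL/BR
4. beq.BR xor.ALU @i5&i6  | 2-wide
5. st.MEM add.ALU @i7&i8  | 2-wide
6. sub.ALU @i9  | tail

ISSUED = 1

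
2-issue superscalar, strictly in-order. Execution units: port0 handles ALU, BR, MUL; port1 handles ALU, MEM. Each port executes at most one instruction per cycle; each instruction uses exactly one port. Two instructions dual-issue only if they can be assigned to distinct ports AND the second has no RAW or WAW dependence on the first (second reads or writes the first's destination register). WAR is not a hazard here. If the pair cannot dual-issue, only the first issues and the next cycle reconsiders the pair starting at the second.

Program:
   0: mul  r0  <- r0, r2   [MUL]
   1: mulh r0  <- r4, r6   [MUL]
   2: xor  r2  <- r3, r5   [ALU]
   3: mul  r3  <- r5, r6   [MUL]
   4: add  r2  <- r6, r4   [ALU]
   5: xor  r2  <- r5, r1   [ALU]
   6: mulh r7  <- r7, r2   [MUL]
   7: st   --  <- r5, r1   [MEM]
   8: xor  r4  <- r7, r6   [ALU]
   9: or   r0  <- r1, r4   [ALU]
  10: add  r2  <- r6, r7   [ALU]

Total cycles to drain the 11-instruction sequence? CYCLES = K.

#0 head=0: mul.MUL i0 no-port MUL/MUL
#1 head=1: mulh.MUL/xor.ALU i1,i2 dual
#2 head=3: mul.MUL/add.ALU i3,i4 dual
#3 head=5: xor.ALU i5 RAW r2
#4 head=6: mulh.MUL/st.MEM i6,i7 dual
#5 head=8: xor.ALU i8 RAW r4
#6 head=9: or.ALU/add.ALU i9,i10 dual

CYCLES = 7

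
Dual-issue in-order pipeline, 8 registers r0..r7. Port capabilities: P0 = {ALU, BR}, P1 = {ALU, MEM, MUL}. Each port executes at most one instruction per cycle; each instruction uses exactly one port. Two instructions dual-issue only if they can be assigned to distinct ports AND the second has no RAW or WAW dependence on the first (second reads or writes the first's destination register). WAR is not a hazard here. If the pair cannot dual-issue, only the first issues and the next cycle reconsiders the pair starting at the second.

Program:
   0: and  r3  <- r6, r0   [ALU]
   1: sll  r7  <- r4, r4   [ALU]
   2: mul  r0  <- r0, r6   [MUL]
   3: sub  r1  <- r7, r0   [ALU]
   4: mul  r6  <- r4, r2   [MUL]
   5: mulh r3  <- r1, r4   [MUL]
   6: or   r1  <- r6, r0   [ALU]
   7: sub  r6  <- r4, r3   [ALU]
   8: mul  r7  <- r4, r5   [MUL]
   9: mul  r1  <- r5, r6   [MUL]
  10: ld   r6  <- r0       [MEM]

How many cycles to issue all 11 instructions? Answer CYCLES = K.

CYCLES = 7

[0] i0&i1  and;sll  -- pair
[1] i2  mul  -- RAW r0
[2] i3&i4  sub;mul  -- pair
[3] i5&i6  mulh;or  -- pair
[4] i7&i8  sub;mul  -- pair
[5] i9  mul  -- no-port MUL/MEM
[6] i10  ld  -- tail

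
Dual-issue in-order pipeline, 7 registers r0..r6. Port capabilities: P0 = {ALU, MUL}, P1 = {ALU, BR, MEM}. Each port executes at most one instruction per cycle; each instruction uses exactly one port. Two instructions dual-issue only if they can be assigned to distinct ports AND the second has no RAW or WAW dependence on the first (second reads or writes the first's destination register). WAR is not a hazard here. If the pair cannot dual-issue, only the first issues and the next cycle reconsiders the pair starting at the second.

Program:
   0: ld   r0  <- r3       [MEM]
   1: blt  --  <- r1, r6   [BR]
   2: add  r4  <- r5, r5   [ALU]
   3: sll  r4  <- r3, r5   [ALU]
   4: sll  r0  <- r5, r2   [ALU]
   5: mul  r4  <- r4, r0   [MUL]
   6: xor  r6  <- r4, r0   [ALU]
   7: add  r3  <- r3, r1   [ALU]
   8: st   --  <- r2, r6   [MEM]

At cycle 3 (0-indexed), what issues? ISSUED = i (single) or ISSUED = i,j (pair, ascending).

t=0 i0:ld.MEM ; no-port MEM/BR
t=1 i1&i2:blt.BR add.ALU ; dual
t=2 i3&i4:sll.ALU sll.ALU ; dual
t=3 i5:mul.MUL ; RAW r4
t=4 i6&i7:xor.ALU add.ALU ; dual
t=5 i8:st.MEM ; tail

ISSUED = 5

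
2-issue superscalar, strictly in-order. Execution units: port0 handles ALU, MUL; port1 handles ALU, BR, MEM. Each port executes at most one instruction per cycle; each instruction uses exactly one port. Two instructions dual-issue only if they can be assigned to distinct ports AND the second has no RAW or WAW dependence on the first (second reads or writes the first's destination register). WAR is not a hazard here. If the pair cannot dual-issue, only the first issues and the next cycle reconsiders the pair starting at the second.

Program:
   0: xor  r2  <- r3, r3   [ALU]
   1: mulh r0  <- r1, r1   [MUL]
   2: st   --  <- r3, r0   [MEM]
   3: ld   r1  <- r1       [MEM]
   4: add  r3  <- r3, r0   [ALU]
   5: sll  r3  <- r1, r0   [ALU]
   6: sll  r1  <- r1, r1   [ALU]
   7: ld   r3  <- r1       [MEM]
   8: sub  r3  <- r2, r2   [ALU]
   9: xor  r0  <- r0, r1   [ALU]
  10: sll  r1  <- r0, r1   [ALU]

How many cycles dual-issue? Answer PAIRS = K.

[0] i0,i1  xor;mulh  -- 2-wide
[1] i2  st  -- no-port MEM/MEM
[2] i3,i4  ld;add  -- 2-wide
[3] i5,i6  sll;sll  -- 2-wide
[4] i7  ld  -- WAW r3
[5] i8,i9  sub;xor  -- 2-wide
[6] i10  sll  -- tail

PAIRS = 4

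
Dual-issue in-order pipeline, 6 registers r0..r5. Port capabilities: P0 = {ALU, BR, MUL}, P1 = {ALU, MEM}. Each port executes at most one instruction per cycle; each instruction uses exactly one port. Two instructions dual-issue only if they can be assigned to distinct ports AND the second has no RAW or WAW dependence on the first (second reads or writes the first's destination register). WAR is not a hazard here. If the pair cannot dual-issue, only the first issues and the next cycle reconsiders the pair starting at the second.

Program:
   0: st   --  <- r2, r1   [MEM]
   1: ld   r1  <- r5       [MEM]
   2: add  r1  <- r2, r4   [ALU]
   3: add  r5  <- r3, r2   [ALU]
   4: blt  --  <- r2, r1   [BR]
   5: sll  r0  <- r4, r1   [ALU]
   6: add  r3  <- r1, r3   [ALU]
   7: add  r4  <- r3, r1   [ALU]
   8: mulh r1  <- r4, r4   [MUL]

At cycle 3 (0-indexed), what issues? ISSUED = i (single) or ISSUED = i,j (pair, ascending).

ISSUED = 4,5

c0: i0 st.MEM  no-port MEM/MEM
c1: i1 ld.MEM  WAW r1
c2: i2+i3 add.ALU+add.ALU  2-wide
c3: i4+i5 blt.BR+sll.ALU  2-wide
c4: i6 add.ALU  RAW r3
c5: i7 add.ALU  RAW r4
c6: i8 mulh.MUL  tail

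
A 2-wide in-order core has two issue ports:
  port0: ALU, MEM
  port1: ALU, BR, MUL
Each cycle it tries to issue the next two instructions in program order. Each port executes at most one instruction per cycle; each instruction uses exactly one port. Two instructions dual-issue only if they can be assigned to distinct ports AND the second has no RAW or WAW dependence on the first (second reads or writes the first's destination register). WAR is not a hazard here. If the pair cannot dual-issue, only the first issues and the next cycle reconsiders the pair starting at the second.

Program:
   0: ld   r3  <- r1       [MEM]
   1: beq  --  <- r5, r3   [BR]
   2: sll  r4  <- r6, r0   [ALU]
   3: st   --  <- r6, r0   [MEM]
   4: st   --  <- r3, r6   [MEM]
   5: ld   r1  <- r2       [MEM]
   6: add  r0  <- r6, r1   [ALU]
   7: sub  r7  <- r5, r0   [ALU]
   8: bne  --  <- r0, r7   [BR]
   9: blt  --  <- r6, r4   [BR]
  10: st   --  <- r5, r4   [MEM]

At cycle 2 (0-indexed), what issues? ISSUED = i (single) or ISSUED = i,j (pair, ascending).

ISSUED = 3

0. ld @i0  | RAW r3
1. beq+sll @i1,i2  | pair
2. st @i3  | no-port MEM/MEM
3. st @i4  | no-port MEM/MEM
4. ld @i5  | RAW r1
5. add @i6  | RAW r0
6. sub @i7  | RAW r7
7. bne @i8  | no-port BR/BR
8. blt+st @i9,i10  | pair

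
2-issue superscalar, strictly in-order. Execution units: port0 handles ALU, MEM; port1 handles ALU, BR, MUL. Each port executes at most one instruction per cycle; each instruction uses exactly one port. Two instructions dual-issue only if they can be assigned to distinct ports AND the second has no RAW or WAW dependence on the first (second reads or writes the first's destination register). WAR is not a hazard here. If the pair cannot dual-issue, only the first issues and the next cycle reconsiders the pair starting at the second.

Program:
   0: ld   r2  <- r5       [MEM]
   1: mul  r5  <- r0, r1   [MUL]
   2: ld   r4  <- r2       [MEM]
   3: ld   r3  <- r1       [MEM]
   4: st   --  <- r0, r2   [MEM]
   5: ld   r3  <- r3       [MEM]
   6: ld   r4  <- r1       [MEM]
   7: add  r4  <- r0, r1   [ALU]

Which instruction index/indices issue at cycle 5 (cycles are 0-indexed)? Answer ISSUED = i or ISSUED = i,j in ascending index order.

  cy0 -> i0&i1 (ld.MEM+mul.MUL) dual
  cy1 -> i2 (ld.MEM) no-port MEM/MEM
  cy2 -> i3 (ld.MEM) no-port MEM/MEM
  cy3 -> i4 (st.MEM) no-port MEM/MEM
  cy4 -> i5 (ld.MEM) no-port MEM/MEM
  cy5 -> i6 (ld.MEM) WAW r4
  cy6 -> i7 (add.ALU) tail

ISSUED = 6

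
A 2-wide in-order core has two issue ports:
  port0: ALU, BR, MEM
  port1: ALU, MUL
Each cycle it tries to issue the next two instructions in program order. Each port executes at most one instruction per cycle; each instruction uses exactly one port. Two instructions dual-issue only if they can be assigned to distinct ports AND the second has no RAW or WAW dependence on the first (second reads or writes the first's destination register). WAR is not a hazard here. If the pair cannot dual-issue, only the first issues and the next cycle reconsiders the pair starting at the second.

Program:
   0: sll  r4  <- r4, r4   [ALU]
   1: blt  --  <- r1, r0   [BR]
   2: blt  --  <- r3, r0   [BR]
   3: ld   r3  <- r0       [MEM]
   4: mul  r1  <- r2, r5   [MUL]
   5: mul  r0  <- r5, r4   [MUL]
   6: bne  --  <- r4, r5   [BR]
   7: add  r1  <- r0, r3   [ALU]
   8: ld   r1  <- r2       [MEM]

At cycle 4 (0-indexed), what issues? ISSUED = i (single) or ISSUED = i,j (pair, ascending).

t=0 i0&i1:sll.ALU blt.BR ; pair
t=1 i2:blt.BR ; no-port BR/MEM
t=2 i3&i4:ld.MEM mul.MUL ; pair
t=3 i5&i6:mul.MUL bne.BR ; pair
t=4 i7:add.ALU ; WAW r1
t=5 i8:ld.MEM ; tail

ISSUED = 7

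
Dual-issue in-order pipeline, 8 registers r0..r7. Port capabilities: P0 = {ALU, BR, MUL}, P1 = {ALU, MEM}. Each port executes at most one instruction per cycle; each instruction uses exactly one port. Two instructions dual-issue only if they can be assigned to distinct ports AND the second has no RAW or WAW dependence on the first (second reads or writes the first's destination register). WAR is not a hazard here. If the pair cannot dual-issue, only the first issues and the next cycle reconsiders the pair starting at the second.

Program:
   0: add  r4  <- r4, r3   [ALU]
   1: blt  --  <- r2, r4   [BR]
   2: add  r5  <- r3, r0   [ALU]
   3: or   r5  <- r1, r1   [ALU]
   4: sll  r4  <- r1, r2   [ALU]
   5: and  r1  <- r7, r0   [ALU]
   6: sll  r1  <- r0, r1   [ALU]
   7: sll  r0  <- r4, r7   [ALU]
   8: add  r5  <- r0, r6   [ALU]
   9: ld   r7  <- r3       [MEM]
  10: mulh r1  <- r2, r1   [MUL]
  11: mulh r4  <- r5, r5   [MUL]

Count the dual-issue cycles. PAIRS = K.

PAIRS = 4

0. add.ALU @i0  | RAW r4
1. blt.BR+add.ALU @i1,i2  | 2-wide
2. or.ALU+sll.ALU @i3,i4  | 2-wide
3. and.ALU @i5  | RAW+WAW r1
4. sll.ALU+sll.ALU @i6,i7  | 2-wide
5. add.ALU+ld.MEM @i8,i9  | 2-wide
6. mulh.MUL @i10  | no-port MUL/MUL
7. mulh.MUL @i11  | tail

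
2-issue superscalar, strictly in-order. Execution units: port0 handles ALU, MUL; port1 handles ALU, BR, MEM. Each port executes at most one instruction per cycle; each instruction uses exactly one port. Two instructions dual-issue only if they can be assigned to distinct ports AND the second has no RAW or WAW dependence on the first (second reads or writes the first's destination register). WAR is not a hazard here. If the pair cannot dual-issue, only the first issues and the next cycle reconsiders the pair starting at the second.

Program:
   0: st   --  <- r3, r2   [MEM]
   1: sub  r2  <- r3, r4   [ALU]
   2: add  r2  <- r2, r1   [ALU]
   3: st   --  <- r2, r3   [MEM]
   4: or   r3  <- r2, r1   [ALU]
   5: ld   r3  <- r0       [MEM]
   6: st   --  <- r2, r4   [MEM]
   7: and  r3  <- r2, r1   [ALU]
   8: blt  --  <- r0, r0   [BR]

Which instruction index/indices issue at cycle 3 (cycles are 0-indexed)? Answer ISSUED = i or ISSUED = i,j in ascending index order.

ISSUED = 5

#0 head=0: st+sub i0+i1 pair
#1 head=2: add i2 RAW r2
#2 head=3: st+or i3+i4 pair
#3 head=5: ld i5 no-port MEM/MEM
#4 head=6: st+and i6+i7 pair
#5 head=8: blt i8 tail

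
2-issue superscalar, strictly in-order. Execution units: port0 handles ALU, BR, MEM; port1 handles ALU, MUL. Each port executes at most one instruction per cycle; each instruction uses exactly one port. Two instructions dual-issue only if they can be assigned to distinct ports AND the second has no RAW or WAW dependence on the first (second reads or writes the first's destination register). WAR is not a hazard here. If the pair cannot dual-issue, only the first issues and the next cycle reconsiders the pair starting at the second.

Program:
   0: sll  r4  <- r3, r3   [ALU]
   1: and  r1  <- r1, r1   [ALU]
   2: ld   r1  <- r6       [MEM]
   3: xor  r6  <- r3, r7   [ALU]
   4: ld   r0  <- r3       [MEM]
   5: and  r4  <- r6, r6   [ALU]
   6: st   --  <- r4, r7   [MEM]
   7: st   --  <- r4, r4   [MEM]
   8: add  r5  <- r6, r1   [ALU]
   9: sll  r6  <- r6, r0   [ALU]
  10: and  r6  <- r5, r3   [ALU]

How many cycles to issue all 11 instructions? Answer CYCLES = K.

c0: i0/i1 sll.ALU+and.ALU  dual
c1: i2/i3 ld.MEM+xor.ALU  dual
c2: i4/i5 ld.MEM+and.ALU  dual
c3: i6 st.MEM  no-port MEM/MEM
c4: i7/i8 st.MEM+add.ALU  dual
c5: i9 sll.ALU  WAW r6
c6: i10 and.ALU  tail

CYCLES = 7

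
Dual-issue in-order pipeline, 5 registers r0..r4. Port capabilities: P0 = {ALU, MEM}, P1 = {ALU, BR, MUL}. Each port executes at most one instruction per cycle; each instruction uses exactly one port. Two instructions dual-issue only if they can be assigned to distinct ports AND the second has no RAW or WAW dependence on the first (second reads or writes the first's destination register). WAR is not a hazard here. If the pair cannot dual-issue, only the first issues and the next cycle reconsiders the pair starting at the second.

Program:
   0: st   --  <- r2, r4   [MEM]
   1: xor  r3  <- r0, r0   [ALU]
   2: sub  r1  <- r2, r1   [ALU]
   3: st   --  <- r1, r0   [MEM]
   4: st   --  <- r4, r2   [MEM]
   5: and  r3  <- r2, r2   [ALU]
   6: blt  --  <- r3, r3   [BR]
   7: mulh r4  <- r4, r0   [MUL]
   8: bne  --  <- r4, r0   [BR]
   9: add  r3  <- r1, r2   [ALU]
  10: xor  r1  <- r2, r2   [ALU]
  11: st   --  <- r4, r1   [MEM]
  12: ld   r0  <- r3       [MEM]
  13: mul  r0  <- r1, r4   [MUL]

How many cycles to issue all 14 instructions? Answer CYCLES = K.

0. st.MEM/xor.ALU @i0,i1  | dual
1. sub.ALU @i2  | RAW r1
2. st.MEM @i3  | no-port MEM/MEM
3. st.MEM/and.ALU @i4,i5  | dual
4. blt.BR @i6  | no-port BR/MUL
5. mulh.MUL @i7  | no-port MUL/BR
6. bne.BR/add.ALU @i8,i9  | dual
7. xor.ALU @i10  | RAW r1
8. st.MEM @i11  | no-port MEM/MEM
9. ld.MEM @i12  | WAW r0
10. mul.MUL @i13  | tail

CYCLES = 11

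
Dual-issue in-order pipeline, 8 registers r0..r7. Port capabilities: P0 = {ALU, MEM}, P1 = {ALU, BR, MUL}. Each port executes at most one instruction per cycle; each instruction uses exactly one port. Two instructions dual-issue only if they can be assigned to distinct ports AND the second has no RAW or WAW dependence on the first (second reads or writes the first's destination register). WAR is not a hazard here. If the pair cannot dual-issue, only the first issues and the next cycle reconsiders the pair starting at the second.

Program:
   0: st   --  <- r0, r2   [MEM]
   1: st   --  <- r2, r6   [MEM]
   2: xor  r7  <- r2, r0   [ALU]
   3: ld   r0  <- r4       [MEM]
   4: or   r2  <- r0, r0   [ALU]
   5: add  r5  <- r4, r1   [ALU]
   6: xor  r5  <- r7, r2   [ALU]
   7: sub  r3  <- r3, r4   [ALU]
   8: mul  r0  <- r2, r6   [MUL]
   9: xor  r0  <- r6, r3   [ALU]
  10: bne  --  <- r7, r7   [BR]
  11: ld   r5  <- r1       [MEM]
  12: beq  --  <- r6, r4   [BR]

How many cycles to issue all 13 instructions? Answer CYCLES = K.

CYCLES = 8

  cy0 -> i0 (st) no-port MEM/MEM
  cy1 -> i1/i2 (st/xor) pair
  cy2 -> i3 (ld) RAW r0
  cy3 -> i4/i5 (or/add) pair
  cy4 -> i6/i7 (xor/sub) pair
  cy5 -> i8 (mul) WAW r0
  cy6 -> i9/i10 (xor/bne) pair
  cy7 -> i11/i12 (ld/beq) pair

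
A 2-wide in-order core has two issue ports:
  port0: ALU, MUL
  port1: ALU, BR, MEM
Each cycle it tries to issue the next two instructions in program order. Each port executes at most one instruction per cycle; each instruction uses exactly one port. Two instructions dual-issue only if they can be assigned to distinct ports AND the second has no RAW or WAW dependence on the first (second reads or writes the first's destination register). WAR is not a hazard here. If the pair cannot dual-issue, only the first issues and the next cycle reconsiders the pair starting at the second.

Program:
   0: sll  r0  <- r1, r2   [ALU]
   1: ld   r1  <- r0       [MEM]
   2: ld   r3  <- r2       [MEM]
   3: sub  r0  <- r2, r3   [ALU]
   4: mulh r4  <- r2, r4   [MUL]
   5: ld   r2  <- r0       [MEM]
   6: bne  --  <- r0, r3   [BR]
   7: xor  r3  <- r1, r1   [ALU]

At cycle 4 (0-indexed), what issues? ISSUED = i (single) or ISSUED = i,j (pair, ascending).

ISSUED = 5

[0] i0  sll  -- RAW r0
[1] i1  ld  -- no-port MEM/MEM
[2] i2  ld  -- RAW r3
[3] i3+i4  sub;mulh  -- pair
[4] i5  ld  -- no-port MEM/BR
[5] i6+i7  bne;xor  -- pair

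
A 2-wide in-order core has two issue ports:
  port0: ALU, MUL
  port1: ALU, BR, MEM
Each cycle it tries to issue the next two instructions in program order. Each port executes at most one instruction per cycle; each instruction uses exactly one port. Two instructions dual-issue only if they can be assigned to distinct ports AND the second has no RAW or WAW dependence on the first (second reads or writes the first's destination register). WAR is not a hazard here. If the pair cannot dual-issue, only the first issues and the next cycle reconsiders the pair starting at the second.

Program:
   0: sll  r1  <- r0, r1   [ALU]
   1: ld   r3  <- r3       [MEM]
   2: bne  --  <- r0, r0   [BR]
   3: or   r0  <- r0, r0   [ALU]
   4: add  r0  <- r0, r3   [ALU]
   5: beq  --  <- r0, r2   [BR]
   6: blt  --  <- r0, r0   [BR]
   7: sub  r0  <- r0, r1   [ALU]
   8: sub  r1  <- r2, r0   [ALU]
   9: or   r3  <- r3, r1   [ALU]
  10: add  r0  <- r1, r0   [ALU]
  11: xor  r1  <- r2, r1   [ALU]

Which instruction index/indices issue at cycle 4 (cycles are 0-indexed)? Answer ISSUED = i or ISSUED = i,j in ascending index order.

ISSUED = 6,7

t=0 i0&i1:sll+ld ; pair
t=1 i2&i3:bne+or ; pair
t=2 i4:add ; RAW r0
t=3 i5:beq ; no-port BR/BR
t=4 i6&i7:blt+sub ; pair
t=5 i8:sub ; RAW r1
t=6 i9&i10:or+add ; pair
t=7 i11:xor ; tail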